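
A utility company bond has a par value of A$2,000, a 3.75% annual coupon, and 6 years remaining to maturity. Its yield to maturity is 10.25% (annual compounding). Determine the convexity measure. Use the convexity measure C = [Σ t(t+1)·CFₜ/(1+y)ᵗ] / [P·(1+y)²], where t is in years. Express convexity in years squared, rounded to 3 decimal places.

29.810

With y = 0.1025:
  t   CF        PV=CF/(1+0.1025)^t    t·PV        t(t+1)·PV
  1        75.00        68.0272        68.0272         136.0544
  2        75.00        61.7027       123.4054         370.2161
  3        75.00        55.9662       167.8985         671.5939
  4        75.00        50.7630       203.0518       1,015.2590
  5        75.00        46.0435       230.2175       1,381.3048
  6     2,075.00     1,155.4376     6,932.6259      48,528.3810
  Σ                  1,437.9401     7,725.2262      52,102.8093
P = 1,437.9401.
Convexity = Σ t(t+1)·PV / [P·(1+y)²] = 52,102.8093 / (1,437.9401 × 1.215506) = 29.81008.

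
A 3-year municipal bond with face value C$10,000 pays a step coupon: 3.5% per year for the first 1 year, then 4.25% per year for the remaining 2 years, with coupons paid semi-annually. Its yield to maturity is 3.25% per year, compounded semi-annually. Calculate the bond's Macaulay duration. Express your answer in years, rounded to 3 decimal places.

2.866 years

Periodic yield y = 0.01625. Discount each cash flow and weight by its period:
  t   CF        PV=CF/(1+0.01625)^t    t·PV
  1       175.00       172.2017       172.2017
  2       175.00       169.4482       338.8964
  3       212.50       202.4684       607.4052
  4       212.50       199.2309       796.9236
  5       212.50       196.0452       980.2258
  6    10,212.50     9,271.0456    55,626.2737
  Σ                 10,210.4400    58,521.9265
Price P = Σ PV = 10,210.4400.
Macaulay duration = Σ(t·PV) / P = 58,521.9265 / 10,210.4400 = 5.73158 half-year periods.
In years: 5.73158 / 2 = 2.86579 years.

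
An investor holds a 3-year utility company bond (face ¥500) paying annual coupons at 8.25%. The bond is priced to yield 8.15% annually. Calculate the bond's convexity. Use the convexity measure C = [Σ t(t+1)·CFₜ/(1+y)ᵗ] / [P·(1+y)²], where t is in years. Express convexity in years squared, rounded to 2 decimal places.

With y = 0.0815:
  t   CF        PV=CF/(1+0.0815)^t    t·PV        t(t+1)·PV
  1        41.25        38.1415        38.1415          76.2829
  2        41.25        35.2672        70.5344         211.6032
  3       541.25       427.8764     1,283.6292       5,134.5169
  Σ                    501.2851     1,392.3051       5,422.4030
P = 501.2851.
Convexity = Σ t(t+1)·PV / [P·(1+y)²] = 5,422.4030 / (501.2851 × 1.169642) = 9.24813.

9.25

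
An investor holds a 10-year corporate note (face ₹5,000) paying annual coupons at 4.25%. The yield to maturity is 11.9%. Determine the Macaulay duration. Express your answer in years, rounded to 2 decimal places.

Periodic yield y = 0.119. Discount each cash flow and weight by its year:
  t   CF        PV=CF/(1+0.119)^t    t·PV
  1       212.50       189.9017       189.9017
  2       212.50       169.7066       339.4132
  3       212.50       151.6592       454.9775
  4       212.50       135.5310       542.1239
  5       212.50       121.1179       605.5897
  6       212.50       108.2377       649.4260
  7       212.50        96.7271       677.0900
  8       212.50        86.4407       691.5255
  9       212.50        77.2482       695.2335
  10    5,212.50     1,693.3440    16,933.4404
  Σ                  2,829.9141    21,778.7214
Price P = Σ PV = 2,829.9141.
Macaulay duration = Σ(t·PV) / P = 21,778.7214 / 2,829.9141 = 7.69589 years.

7.70 years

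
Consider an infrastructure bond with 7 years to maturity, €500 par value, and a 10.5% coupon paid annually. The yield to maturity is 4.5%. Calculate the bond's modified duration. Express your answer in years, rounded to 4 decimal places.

5.3094 years

Periodic yield y = 0.045. First find Macaulay duration:
  t   CF        PV=CF/(1+0.045)^t    t·PV
  1        52.50        50.2392        50.2392
  2        52.50        48.0758        96.1516
  3        52.50        46.0056       138.0167
  4        52.50        44.0245       176.0979
  5        52.50        42.1287       210.6434
  6        52.50        40.3145       241.8872
  7       552.50       405.9927     2,841.9491
  Σ                    676.7810     3,754.9851
P = 676.7810; Macaulay duration = 3,754.9851 / 676.7810 = 5.54830 years.
Modified duration = D_Mac / (1 + y) = 5.54830 / 1.045 = 5.30938 years.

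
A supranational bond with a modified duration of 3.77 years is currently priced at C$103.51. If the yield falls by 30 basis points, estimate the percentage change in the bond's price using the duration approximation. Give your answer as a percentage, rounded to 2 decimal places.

Duration approximation: ΔP/P ≈ -D_mod · Δy = -3.77 × (-0.003) = +0.011310.
As a percentage: +1.1310%.

+1.13%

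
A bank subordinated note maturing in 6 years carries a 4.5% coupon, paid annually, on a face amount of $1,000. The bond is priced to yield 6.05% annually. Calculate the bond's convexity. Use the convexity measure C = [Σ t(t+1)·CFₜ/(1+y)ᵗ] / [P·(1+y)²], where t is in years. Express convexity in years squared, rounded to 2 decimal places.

32.09

With y = 0.0605:
  t   CF        PV=CF/(1+0.0605)^t    t·PV        t(t+1)·PV
  1        45.00        42.4328        42.4328          84.8656
  2        45.00        40.0121        80.0242         240.0725
  3        45.00        37.7295       113.1884         452.7534
  4        45.00        35.5770       142.3082         711.5408
  5        45.00        33.5474       167.7371       1,006.4227
  6     1,045.00       734.6022     4,407.6135      30,853.2944
  Σ                    923.9011     4,953.3041      33,348.9495
P = 923.9011.
Convexity = Σ t(t+1)·PV / [P·(1+y)²] = 33,348.9495 / (923.9011 × 1.124660) = 32.09485.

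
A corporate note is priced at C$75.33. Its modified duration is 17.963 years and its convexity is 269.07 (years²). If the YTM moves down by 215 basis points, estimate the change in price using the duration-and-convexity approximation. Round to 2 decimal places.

+C$33.78

Duration effect: -D_mod·Δy = -17.963 × (-0.0215) = +0.3862045
Convexity effect: ½·C·(Δy)² = 0.5 × 269.07 × (-0.0215)² = +0.06218880375
ΔP/P ≈ +0.3862045 + 0.06218880375 = +0.44839330375
ΔP ≈ 75.33 × (+0.44839330375) = +33.7774675714875.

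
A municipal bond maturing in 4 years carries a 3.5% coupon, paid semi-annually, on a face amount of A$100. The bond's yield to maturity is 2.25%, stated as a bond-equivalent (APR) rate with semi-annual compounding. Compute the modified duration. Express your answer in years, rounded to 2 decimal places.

3.73 years

Periodic yield y = 0.01125. First find Macaulay duration:
  t   CF        PV=CF/(1+0.01125)^t    t·PV
  1         1.75         1.7305         1.7305
  2         1.75         1.7113         3.4226
  3         1.75         1.6922         5.0767
  4         1.75         1.6734         6.6937
  5         1.75         1.6548         8.2740
  6         1.75         1.6364         9.8183
  7         1.75         1.6182        11.3273
  8       101.75        93.0392       744.3139
  Σ                    104.7561       790.6570
P = 104.7561; Macaulay duration = 790.6570 / 104.7561 = 7.54760 half-year periods = 3.77380 years.
Modified duration = D_Mac / (1 + y) = 3.77380 / 1.01125 = 3.73182 years.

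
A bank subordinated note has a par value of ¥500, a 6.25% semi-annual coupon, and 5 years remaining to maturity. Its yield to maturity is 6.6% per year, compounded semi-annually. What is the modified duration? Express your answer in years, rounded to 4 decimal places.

4.2254 years

Periodic yield y = 0.033. First find Macaulay duration:
  t   CF        PV=CF/(1+0.033)^t    t·PV
  1       15.625        15.1258        15.1258
  2       15.625        14.6426        29.2853
  3       15.625        14.1749        42.5246
  4       15.625        13.7220        54.8882
  5       15.625        13.2837        66.4184
  6       15.625        12.8593        77.1559
  7       15.625        12.4485        87.1397
  8       15.625        12.0508        96.4067
  9       15.625        11.6659       104.9928
  10     515.625       372.6754     3,726.7542
  Σ                    492.6491     4,300.6917
P = 492.6491; Macaulay duration = 4,300.6917 / 492.6491 = 8.72973 half-year periods = 4.36486 years.
Modified duration = D_Mac / (1 + y) = 4.36486 / 1.033 = 4.22542 years.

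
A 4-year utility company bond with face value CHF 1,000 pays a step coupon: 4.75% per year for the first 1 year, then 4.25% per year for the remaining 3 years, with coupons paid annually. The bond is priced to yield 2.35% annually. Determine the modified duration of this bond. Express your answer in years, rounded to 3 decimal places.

Periodic yield y = 0.0235. First find Macaulay duration:
  t   CF        PV=CF/(1+0.0235)^t    t·PV
  1        47.50        46.4094        46.4094
  2        42.50        40.5708        81.1415
  3        42.50        39.6392       118.9177
  4     1,042.50       950.0023     3,800.0094
  Σ                  1,076.6217     4,046.4780
P = 1,076.6217; Macaulay duration = 4,046.4780 / 1,076.6217 = 3.75850 years.
Modified duration = D_Mac / (1 + y) = 3.75850 / 1.0235 = 3.67220 years.

3.672 years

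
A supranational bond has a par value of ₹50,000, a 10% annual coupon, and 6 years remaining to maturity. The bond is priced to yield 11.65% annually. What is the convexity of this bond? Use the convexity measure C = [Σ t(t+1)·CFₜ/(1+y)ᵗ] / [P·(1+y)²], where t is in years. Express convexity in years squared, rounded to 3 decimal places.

24.449

With y = 0.1165:
  t   CF        PV=CF/(1+0.1165)^t    t·PV        t(t+1)·PV
  1     5,000.00     4,478.2803     4,478.2803       8,956.5607
  2     5,000.00     4,010.9990     8,021.9979      24,065.9938
  3     5,000.00     3,592.4756    10,777.4267      43,109.7067
  4     5,000.00     3,217.6225    12,870.4901      64,352.4507
  5     5,000.00     2,881.8831    14,409.4157      86,456.4944
  6    55,000.00    28,392.9374   170,357.6245   1,192,503.3712
  Σ                 46,574.1979   220,915.2353   1,419,444.5774
P = 46,574.1979.
Convexity = Σ t(t+1)·PV / [P·(1+y)²] = 1,419,444.5774 / (46,574.1979 × 1.246572) = 24.44869.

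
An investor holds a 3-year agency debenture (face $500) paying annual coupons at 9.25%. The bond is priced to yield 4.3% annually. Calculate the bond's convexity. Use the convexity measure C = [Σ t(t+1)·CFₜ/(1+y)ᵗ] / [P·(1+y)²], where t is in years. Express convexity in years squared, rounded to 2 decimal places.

With y = 0.043:
  t   CF        PV=CF/(1+0.043)^t    t·PV        t(t+1)·PV
  1        46.25        44.3432        44.3432          88.6865
  2        46.25        42.5151        85.0302         255.0906
  3       546.25       481.4360     1,444.3079       5,777.2315
  Σ                    568.2943     1,573.6813       6,121.0085
P = 568.2943.
Convexity = Σ t(t+1)·PV / [P·(1+y)²] = 6,121.0085 / (568.2943 × 1.087849) = 9.90105.

9.90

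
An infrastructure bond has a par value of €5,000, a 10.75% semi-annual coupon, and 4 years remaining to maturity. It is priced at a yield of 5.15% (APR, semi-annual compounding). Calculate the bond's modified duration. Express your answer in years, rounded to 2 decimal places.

3.33 years

Periodic yield y = 0.02575. First find Macaulay duration:
  t   CF        PV=CF/(1+0.02575)^t    t·PV
  1       268.75       262.0034       262.0034
  2       268.75       255.4262       510.8524
  3       268.75       249.0141       747.0422
  4       268.75       242.7629       971.0517
  5       268.75       236.6687     1,183.3436
  6       268.75       230.7275     1,384.3649
  7       268.75       224.9354     1,574.5477
  8     5,268.75     4,299.0786    34,392.6289
  Σ                  6,000.6168    41,025.8348
P = 6,000.6168; Macaulay duration = 41,025.8348 / 6,000.6168 = 6.83694 half-year periods = 3.41847 years.
Modified duration = D_Mac / (1 + y) = 3.41847 / 1.02575 = 3.33265 years.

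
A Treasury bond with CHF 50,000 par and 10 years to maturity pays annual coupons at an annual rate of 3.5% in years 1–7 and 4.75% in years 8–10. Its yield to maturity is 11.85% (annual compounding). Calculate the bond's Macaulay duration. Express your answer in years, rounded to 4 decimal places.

7.9774 years

Periodic yield y = 0.1185. Discount each cash flow and weight by its year:
  t   CF        PV=CF/(1+0.1185)^t    t·PV
  1     1,750.00     1,564.5954     1,564.5954
  2     1,750.00     1,398.8337     2,797.6673
  3     1,750.00     1,250.6336     3,751.9007
  4     1,750.00     1,118.1346     4,472.5385
  5     1,750.00       999.6733     4,998.3667
  6     1,750.00       893.7625     5,362.5749
  7     1,750.00       799.0724     5,593.5068
  8     2,375.00       969.5623     7,756.4982
  9     2,375.00       866.8415     7,801.5739
  10   52,375.00    17,090.8692   170,908.6925
  Σ                 26,951.9786   215,007.9148
Price P = Σ PV = 26,951.9786.
Macaulay duration = Σ(t·PV) / P = 215,007.9148 / 26,951.9786 = 7.97744 years.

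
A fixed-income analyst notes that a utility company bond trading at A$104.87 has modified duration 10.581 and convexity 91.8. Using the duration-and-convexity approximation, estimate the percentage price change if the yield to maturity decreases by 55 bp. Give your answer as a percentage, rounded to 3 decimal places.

+5.958%

Duration effect: -D_mod·Δy = -10.581 × (-0.0055) = +0.0581955
Convexity effect: ½·C·(Δy)² = 0.5 × 91.8 × (-0.0055)² = +0.001388475
ΔP/P ≈ +0.0581955 + 0.001388475 = +0.059583975
= +5.9583975%.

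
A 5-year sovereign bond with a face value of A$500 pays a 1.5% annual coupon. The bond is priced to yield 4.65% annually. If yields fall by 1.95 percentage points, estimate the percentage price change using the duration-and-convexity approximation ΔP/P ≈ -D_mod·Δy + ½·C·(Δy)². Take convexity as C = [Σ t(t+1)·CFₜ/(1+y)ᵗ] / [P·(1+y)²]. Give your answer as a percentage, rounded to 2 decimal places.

+9.52%

With y = 0.0465:
  t   CF        PV=CF/(1+0.0465)^t    t·PV        t(t+1)·PV
  1         7.50         7.1667         7.1667          14.3335
  2         7.50         6.8483        13.6966          41.0898
  3         7.50         6.5440        19.6320          78.5280
  4         7.50         6.2532        25.0129         125.0646
  5       507.50       404.3336     2,021.6682      12,130.0094
  Σ                    431.1459     2,087.1765      12,389.0253
P = 431.1459; D_Mac = 4.84100 yrs; D_mod = 4.62589 yrs; C = 26.23822.
Duration effect: -4.62589 × (-0.0195) = +0.090205
Convexity effect: 0.5 × 26.23822 × (-0.0195)² = +0.0049885
ΔP/P ≈ +0.090205 + 0.0049885 = +0.095193 = +9.5193%.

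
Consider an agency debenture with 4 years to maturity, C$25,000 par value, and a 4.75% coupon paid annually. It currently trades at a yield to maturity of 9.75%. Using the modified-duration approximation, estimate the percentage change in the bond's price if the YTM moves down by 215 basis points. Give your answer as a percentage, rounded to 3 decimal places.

+7.266%

Periodic yield y = 0.0975. Modified duration first:
  t   CF        PV=CF/(1+0.0975)^t    t·PV
  1     1,187.50     1,082.0046     1,082.0046
  2     1,187.50       985.8811     1,971.7623
  3     1,187.50       898.2972     2,694.8915
  4    26,187.50    18,049.9467    72,199.7869
  Σ                 21,016.1296    77,948.4453
P = 21,016.1296; D_Mac = 3.70898 yrs; D_mod = 3.70898/(1+0.0975) = 3.37948 yrs.
ΔP/P ≈ -D_mod · Δy = -3.37948 × (-0.0215) = +0.072659 = +7.2659%.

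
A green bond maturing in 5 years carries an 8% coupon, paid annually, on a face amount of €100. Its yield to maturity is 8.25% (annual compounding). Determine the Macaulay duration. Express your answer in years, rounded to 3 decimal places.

Periodic yield y = 0.0825. Discount each cash flow and weight by its year:
  t   CF        PV=CF/(1+0.0825)^t    t·PV
  1         8.00         7.3903         7.3903
  2         8.00         6.8271        13.6541
  3         8.00         6.3068        18.9203
  4         8.00         5.8261        23.3044
  5       108.00        72.6581       363.2907
  Σ                     99.0084       426.5598
Price P = Σ PV = 99.0084.
Macaulay duration = Σ(t·PV) / P = 426.5598 / 99.0084 = 4.30832 years.

4.308 years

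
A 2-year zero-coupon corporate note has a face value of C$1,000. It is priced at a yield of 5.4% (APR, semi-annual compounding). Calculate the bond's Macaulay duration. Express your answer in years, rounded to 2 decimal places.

2.00 years

A zero-coupon bond has a single cash flow at maturity, so its Macaulay duration equals its maturity: 2 years.
(Equivalently: 4 semi-annual periods ÷ 2 = 2 years.)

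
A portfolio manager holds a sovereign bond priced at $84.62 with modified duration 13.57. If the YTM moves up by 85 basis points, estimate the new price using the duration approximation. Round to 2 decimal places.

Duration approximation: ΔP/P ≈ -D_mod · Δy = -13.57 × (+0.0085) = -0.115345.
New price ≈ 84.62 × (1 - 0.115345) = 74.8595061.

$74.86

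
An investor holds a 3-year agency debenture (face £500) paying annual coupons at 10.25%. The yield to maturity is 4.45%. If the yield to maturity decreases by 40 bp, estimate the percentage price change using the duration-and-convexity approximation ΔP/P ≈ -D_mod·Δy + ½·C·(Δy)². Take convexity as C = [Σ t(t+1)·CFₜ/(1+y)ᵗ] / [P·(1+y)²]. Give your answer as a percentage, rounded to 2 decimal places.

+1.06%

With y = 0.0445:
  t   CF        PV=CF/(1+0.0445)^t    t·PV        t(t+1)·PV
  1        51.25        49.0665        49.0665          98.1331
  2        51.25        46.9761        93.9522         281.8566
  3       551.25       483.7526     1,451.2577       5,805.0306
  Σ                    579.7952     1,594.2764       6,185.0203
P = 579.7952; D_Mac = 2.74972 yrs; D_mod = 2.63257 yrs; C = 9.77799.
Duration effect: -2.63257 × (-0.004) = +0.010530
Convexity effect: 0.5 × 9.77799 × (-0.004)² = +0.0000782
ΔP/P ≈ +0.010530 + 0.0000782 = +0.010609 = +1.0609%.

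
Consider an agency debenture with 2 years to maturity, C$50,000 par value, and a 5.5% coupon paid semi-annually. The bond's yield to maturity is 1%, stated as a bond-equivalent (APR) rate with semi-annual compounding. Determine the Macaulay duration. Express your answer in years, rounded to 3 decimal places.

Periodic yield y = 0.005. Discount each cash flow and weight by its period:
  t   CF        PV=CF/(1+0.005)^t    t·PV
  1     1,375.00     1,368.1592     1,368.1592
  2     1,375.00     1,361.3524     2,722.7049
  3     1,375.00     1,354.5795     4,063.7386
  4    51,375.00    50,360.2164   201,440.8657
  Σ                 54,444.3076   209,595.4684
Price P = Σ PV = 54,444.3076.
Macaulay duration = Σ(t·PV) / P = 209,595.4684 / 54,444.3076 = 3.84972 half-year periods.
In years: 3.84972 / 2 = 1.92486 years.

1.925 years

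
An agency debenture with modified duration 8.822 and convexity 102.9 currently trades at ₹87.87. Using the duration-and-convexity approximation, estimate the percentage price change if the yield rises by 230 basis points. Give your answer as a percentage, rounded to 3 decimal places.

-17.569%

Duration effect: -D_mod·Δy = -8.822 × (+0.023) = -0.202906
Convexity effect: ½·C·(Δy)² = 0.5 × 102.9 × (0.023)² = +0.02721705
ΔP/P ≈ -0.202906 + 0.02721705 = -0.17568895
= -17.568895%.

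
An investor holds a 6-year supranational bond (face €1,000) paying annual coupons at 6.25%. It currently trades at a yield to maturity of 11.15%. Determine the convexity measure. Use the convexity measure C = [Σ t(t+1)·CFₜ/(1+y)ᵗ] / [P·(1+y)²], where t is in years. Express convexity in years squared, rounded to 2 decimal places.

27.08

With y = 0.1115:
  t   CF        PV=CF/(1+0.1115)^t    t·PV        t(t+1)·PV
  1        62.50        56.2303        56.2303         112.4606
  2        62.50        50.5896       101.1792         303.5375
  3        62.50        45.5147       136.5441         546.1763
  4        62.50        40.9489       163.7956         818.9778
  5        62.50        36.8411       184.2055       1,105.2332
  6     1,062.50       563.4717     3,380.8304      23,665.8129
  Σ                    793.5963     4,022.7851      26,552.1984
P = 793.5963.
Convexity = Σ t(t+1)·PV / [P·(1+y)²] = 26,552.1984 / (793.5963 × 1.235432) = 27.08207.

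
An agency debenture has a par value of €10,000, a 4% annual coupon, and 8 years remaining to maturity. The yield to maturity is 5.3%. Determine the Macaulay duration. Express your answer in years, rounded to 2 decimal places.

Periodic yield y = 0.053. Discount each cash flow and weight by its year:
  t   CF        PV=CF/(1+0.053)^t    t·PV
  1       400.00       379.8670       379.8670
  2       400.00       360.7474       721.4949
  3       400.00       342.5902     1,027.7705
  4       400.00       325.3468     1,301.3871
  5       400.00       308.9713     1,544.8565
  6       400.00       293.4200     1,760.5202
  7       400.00       278.6515     1,950.5605
  8    10,400.00     6,880.2841    55,042.2726
  Σ                  9,169.8783    63,728.7293
Price P = Σ PV = 9,169.8783.
Macaulay duration = Σ(t·PV) / P = 63,728.7293 / 9,169.8783 = 6.94979 years.

6.95 years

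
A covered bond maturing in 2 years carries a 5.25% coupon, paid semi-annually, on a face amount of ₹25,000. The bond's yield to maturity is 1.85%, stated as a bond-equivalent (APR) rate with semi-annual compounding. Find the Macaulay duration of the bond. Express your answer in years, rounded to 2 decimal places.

1.93 years

Periodic yield y = 0.00925. Discount each cash flow and weight by its period:
  t   CF        PV=CF/(1+0.00925)^t    t·PV
  1       656.25       650.2353       650.2353
  2       656.25       644.2758     1,288.5515
  3       656.25       638.3708     1,915.1125
  4    25,656.25    24,728.5212    98,914.0850
  Σ                 26,661.4032   102,767.9844
Price P = Σ PV = 26,661.4032.
Macaulay duration = Σ(t·PV) / P = 102,767.9844 / 26,661.4032 = 3.85456 half-year periods.
In years: 3.85456 / 2 = 1.92728 years.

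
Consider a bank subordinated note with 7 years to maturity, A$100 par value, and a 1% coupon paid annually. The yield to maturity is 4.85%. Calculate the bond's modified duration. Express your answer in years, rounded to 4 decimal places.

6.4482 years

Periodic yield y = 0.0485. First find Macaulay duration:
  t   CF        PV=CF/(1+0.0485)^t    t·PV
  1         1.00         0.9537         0.9537
  2         1.00         0.9096         1.8193
  3         1.00         0.8676         2.6027
  4         1.00         0.8274         3.3097
  5         1.00         0.7891         3.9457
  6         1.00         0.7526         4.5159
  7       101.00        72.5007       507.5051
  Σ                     77.6009       524.6520
P = 77.6009; Macaulay duration = 524.6520 / 77.6009 = 6.76090 years.
Modified duration = D_Mac / (1 + y) = 6.76090 / 1.0485 = 6.44817 years.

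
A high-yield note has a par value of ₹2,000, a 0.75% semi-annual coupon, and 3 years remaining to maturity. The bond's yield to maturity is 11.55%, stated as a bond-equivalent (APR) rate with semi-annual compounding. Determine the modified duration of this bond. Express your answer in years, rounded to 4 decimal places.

Periodic yield y = 0.05775. First find Macaulay duration:
  t   CF        PV=CF/(1+0.05775)^t    t·PV
  1         7.50         7.0905         7.0905
  2         7.50         6.7034        13.4068
  3         7.50         6.3374        19.0122
  4         7.50         5.9914        23.9656
  5         7.50         5.6643        28.3215
  6     2,007.50     1,433.3668     8,600.2010
  Σ                  1,465.1539     8,691.9977
P = 1,465.1539; Macaulay duration = 8,691.9977 / 1,465.1539 = 5.93248 half-year periods = 2.96624 years.
Modified duration = D_Mac / (1 + y) = 2.96624 / 1.05775 = 2.80429 years.

2.8043 years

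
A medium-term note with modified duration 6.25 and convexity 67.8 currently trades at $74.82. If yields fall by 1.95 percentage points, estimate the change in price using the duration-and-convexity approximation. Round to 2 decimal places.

Duration effect: -D_mod·Δy = -6.25 × (-0.0195) = +0.121875
Convexity effect: ½·C·(Δy)² = 0.5 × 67.8 × (-0.0195)² = +0.012890475
ΔP/P ≈ +0.121875 + 0.012890475 = +0.134765475
ΔP ≈ 74.82 × (+0.134765475) = +10.0831528395.

+$10.08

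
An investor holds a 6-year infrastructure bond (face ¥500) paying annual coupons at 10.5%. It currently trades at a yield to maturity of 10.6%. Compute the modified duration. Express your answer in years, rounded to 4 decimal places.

4.2857 years

Periodic yield y = 0.106. First find Macaulay duration:
  t   CF        PV=CF/(1+0.106)^t    t·PV
  1        52.50        47.4684        47.4684
  2        52.50        42.9189        85.8379
  3        52.50        38.8056       116.4167
  4        52.50        35.0864       140.3456
  5        52.50        31.7237       158.6184
  6       552.50       301.8572     1,811.1431
  Σ                    497.8601     2,359.8301
P = 497.8601; Macaulay duration = 2,359.8301 / 497.8601 = 4.73995 years.
Modified duration = D_Mac / (1 + y) = 4.73995 / 1.106 = 4.28567 years.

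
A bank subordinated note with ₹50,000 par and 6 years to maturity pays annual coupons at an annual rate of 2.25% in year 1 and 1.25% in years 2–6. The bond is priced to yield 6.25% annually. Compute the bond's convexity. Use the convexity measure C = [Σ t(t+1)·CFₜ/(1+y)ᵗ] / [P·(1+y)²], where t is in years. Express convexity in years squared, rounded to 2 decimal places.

With y = 0.0625:
  t   CF        PV=CF/(1+0.0625)^t    t·PV        t(t+1)·PV
  1     1,125.00     1,058.8235     1,058.8235       2,117.6471
  2       625.00       553.6332     1,107.2664       3,321.7993
  3       625.00       521.0666     1,563.1997       6,252.7987
  4       625.00       490.4156     1,961.6623       9,808.3117
  5       625.00       461.5676     2,307.8380      13,847.0283
  6    50,625.00    35,187.7424   211,126.4544   1,477,885.1806
  Σ                 38,273.2489   219,125.2444   1,513,232.7656
P = 38,273.2489.
Convexity = Σ t(t+1)·PV / [P·(1+y)²] = 1,513,232.7656 / (38,273.2489 × 1.128906) = 35.02293.

35.02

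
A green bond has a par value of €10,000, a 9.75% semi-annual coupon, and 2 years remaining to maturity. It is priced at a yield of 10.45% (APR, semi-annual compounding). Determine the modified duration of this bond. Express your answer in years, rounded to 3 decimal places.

Periodic yield y = 0.05225. First find Macaulay duration:
  t   CF        PV=CF/(1+0.05225)^t    t·PV
  1       487.50       463.2929       463.2929
  2       487.50       440.2879       880.5758
  3       487.50       418.4252     1,255.2756
  4    10,487.50     8,554.5316    34,218.1265
  Σ                  9,876.5377    36,817.2708
P = 9,876.5377; Macaulay duration = 36,817.2708 / 9,876.5377 = 3.72775 half-year periods = 1.86388 years.
Modified duration = D_Mac / (1 + y) = 1.86388 / 1.05225 = 1.77132 years.

1.771 years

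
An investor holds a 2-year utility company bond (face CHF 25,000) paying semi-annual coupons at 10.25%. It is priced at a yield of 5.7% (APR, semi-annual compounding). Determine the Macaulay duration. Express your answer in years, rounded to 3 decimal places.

Periodic yield y = 0.0285. Discount each cash flow and weight by its period:
  t   CF        PV=CF/(1+0.0285)^t    t·PV
  1     1,281.25     1,245.7462     1,245.7462
  2     1,281.25     1,211.2263     2,422.4526
  3     1,281.25     1,177.6629     3,532.9887
  4    26,281.25    23,487.0695    93,948.2781
  Σ                 27,121.7049   101,149.4656
Price P = Σ PV = 27,121.7049.
Macaulay duration = Σ(t·PV) / P = 101,149.4656 / 27,121.7049 = 3.72947 half-year periods.
In years: 3.72947 / 2 = 1.86473 years.

1.865 years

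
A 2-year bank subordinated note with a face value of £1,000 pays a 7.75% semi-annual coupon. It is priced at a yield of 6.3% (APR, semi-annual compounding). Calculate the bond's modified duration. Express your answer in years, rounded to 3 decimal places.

1.835 years

Periodic yield y = 0.0315. First find Macaulay duration:
  t   CF        PV=CF/(1+0.0315)^t    t·PV
  1        38.75        37.5667        37.5667
  2        38.75        36.4194        72.8389
  3        38.75        35.3073       105.9218
  4     1,038.75       917.5592     3,670.2369
  Σ                  1,026.8526     3,886.5642
P = 1,026.8526; Macaulay duration = 3,886.5642 / 1,026.8526 = 3.78493 half-year periods = 1.89246 years.
Modified duration = D_Mac / (1 + y) = 1.89246 / 1.0315 = 1.83467 years.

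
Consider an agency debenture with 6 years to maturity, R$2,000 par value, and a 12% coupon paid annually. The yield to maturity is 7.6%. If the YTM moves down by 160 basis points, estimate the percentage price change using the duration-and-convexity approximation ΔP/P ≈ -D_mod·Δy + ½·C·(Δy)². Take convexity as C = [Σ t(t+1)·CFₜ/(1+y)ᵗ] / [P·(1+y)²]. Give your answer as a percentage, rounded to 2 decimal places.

+7.38%

With y = 0.076:
  t   CF        PV=CF/(1+0.076)^t    t·PV        t(t+1)·PV
  1       240.00       223.0483       223.0483         446.0967
  2       240.00       207.2940       414.5880       1,243.7639
  3       240.00       192.6524       577.9572       2,311.8288
  4       240.00       179.0450       716.1799       3,580.8997
  5       240.00       166.3987       831.9934       4,991.9605
  6     2,240.00     1,443.3591     8,660.1545      60,621.0816
  Σ                  2,411.7975    11,423.9214      73,195.6311
P = 2,411.7975; D_Mac = 4.73668 yrs; D_mod = 4.40212 yrs; C = 26.21318.
Duration effect: -4.40212 × (-0.016) = +0.070434
Convexity effect: 0.5 × 26.21318 × (-0.016)² = +0.0033553
ΔP/P ≈ +0.070434 + 0.0033553 = +0.073789 = +7.3789%.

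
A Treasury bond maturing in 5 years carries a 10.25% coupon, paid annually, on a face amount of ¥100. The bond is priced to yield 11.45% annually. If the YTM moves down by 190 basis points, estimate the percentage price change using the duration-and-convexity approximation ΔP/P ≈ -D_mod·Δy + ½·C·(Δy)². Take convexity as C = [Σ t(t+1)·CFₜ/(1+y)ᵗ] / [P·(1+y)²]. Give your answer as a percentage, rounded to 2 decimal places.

With y = 0.1145:
  t   CF        PV=CF/(1+0.1145)^t    t·PV        t(t+1)·PV
  1        10.25         9.1969         9.1969          18.3939
  2        10.25         8.2521        16.5042          49.5125
  3        10.25         7.4043        22.2129          88.8515
  4        10.25         6.6436        26.5744         132.8720
  5       110.25        64.1177       320.5887       1,923.5323
  Σ                     95.6147       395.0771       2,213.1623
P = 95.6147; D_Mac = 4.13197 yrs; D_mod = 3.70747 yrs; C = 18.63496.
Duration effect: -3.70747 × (-0.019) = +0.070442
Convexity effect: 0.5 × 18.63496 × (-0.019)² = +0.0033636
ΔP/P ≈ +0.070442 + 0.0033636 = +0.073805 = +7.3805%.

+7.38%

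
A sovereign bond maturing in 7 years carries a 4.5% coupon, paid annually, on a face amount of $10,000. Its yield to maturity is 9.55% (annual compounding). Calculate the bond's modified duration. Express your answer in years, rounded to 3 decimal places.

5.480 years

Periodic yield y = 0.0955. First find Macaulay duration:
  t   CF        PV=CF/(1+0.0955)^t    t·PV
  1       450.00       410.7713       410.7713
  2       450.00       374.9624       749.9249
  3       450.00       342.2751     1,026.8254
  4       450.00       312.4374     1,249.7495
  5       450.00       285.2007     1,426.0036
  6       450.00       260.3384     1,562.0304
  7    10,450.00     5,518.6089    38,630.2623
  Σ                  7,504.5943    45,055.5674
P = 7,504.5943; Macaulay duration = 45,055.5674 / 7,504.5943 = 6.00373 years.
Modified duration = D_Mac / (1 + y) = 6.00373 / 1.0955 = 5.48036 years.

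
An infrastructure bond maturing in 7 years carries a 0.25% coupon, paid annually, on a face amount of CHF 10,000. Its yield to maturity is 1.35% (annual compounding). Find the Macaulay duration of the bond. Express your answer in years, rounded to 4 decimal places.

6.9453 years

Periodic yield y = 0.0135. Discount each cash flow and weight by its year:
  t   CF        PV=CF/(1+0.0135)^t    t·PV
  1        25.00        24.6670        24.6670
  2        25.00        24.3384        48.6769
  3        25.00        24.0142        72.0427
  4        25.00        23.6944        94.7774
  5        25.00        23.3787       116.8937
  6        25.00        23.0673       138.4040
  7    10,025.00     9,126.7911    63,887.5377
  Σ                  9,269.9512    64,382.9994
Price P = Σ PV = 9,269.9512.
Macaulay duration = Σ(t·PV) / P = 64,382.9994 / 9,269.9512 = 6.94534 years.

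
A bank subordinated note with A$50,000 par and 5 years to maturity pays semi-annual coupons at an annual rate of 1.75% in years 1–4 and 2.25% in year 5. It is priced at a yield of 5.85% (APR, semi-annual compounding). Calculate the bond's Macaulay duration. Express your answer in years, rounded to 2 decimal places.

4.78 years

Periodic yield y = 0.02925. Discount each cash flow and weight by its period:
  t   CF        PV=CF/(1+0.02925)^t    t·PV
  1       437.50       425.0668       425.0668
  2       437.50       412.9869       825.9739
  3       437.50       401.2504     1,203.7511
  4       437.50       389.8473     1,559.3893
  5       437.50       378.7683     1,893.8417
  6       437.50       368.0042     2,208.0253
  7       437.50       357.5460     2,502.8220
  8       437.50       347.3850     2,779.0799
  9       562.50       433.9450     3,905.5046
  10   50,562.50    37,898.3046   378,983.0462
  Σ                 41,413.1045   396,286.5009
Price P = Σ PV = 41,413.1045.
Macaulay duration = Σ(t·PV) / P = 396,286.5009 / 41,413.1045 = 9.56911 half-year periods.
In years: 9.56911 / 2 = 4.78455 years.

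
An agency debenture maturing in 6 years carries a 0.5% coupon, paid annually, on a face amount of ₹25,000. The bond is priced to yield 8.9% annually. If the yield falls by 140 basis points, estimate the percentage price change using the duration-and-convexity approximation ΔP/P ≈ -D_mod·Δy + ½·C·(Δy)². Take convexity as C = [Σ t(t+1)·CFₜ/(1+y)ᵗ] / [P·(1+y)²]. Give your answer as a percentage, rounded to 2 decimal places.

+7.93%

With y = 0.089:
  t   CF        PV=CF/(1+0.089)^t    t·PV        t(t+1)·PV
  1       125.00       114.7842       114.7842         229.5684
  2       125.00       105.4033       210.8066         632.4199
  3       125.00        96.7891       290.3672       1,161.4690
  4       125.00        88.8789       355.5155       1,777.5773
  5       125.00        81.6151       408.0756       2,448.4535
  6    25,125.00    15,063.9474    90,383.6847     632,685.7928
  Σ                 15,551.4180    91,763.2338     638,935.2809
P = 15,551.4180; D_Mac = 5.90063 yrs; D_mod = 5.41840 yrs; C = 34.64425.
Duration effect: -5.41840 × (-0.014) = +0.075858
Convexity effect: 0.5 × 34.64425 × (-0.014)² = +0.0033951
ΔP/P ≈ +0.075858 + 0.0033951 = +0.079253 = +7.9253%.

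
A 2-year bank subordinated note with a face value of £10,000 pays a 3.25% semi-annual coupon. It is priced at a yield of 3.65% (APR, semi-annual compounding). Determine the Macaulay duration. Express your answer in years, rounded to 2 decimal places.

1.95 years

Periodic yield y = 0.01825. Discount each cash flow and weight by its period:
  t   CF        PV=CF/(1+0.01825)^t    t·PV
  1       162.50       159.5875       159.5875
  2       162.50       156.7273       313.4545
  3       162.50       153.9182       461.7547
  4    10,162.50     9,453.2879    37,813.1515
  Σ                  9,923.5209    38,747.9483
Price P = Σ PV = 9,923.5209.
Macaulay duration = Σ(t·PV) / P = 38,747.9483 / 9,923.5209 = 3.90466 half-year periods.
In years: 3.90466 / 2 = 1.95233 years.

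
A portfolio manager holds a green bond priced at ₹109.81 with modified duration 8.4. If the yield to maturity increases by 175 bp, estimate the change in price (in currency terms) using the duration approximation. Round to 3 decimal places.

-₹16.142

Duration approximation: ΔP/P ≈ -D_mod · Δy = -8.4 × (+0.0175) = -0.147000.
ΔP ≈ 109.81 × (-0.147000) = -16.14207.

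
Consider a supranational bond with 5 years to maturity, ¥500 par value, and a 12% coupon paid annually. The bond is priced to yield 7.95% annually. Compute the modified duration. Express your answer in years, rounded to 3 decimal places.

Periodic yield y = 0.0795. First find Macaulay duration:
  t   CF        PV=CF/(1+0.0795)^t    t·PV
  1        60.00        55.5813        55.5813
  2        60.00        51.4880       102.9760
  3        60.00        47.6961       143.0884
  4        60.00        44.1836       176.7342
  5       560.00       382.0101     1,910.0503
  Σ                    580.9590     2,388.4302
P = 580.9590; Macaulay duration = 2,388.4302 / 580.9590 = 4.11119 years.
Modified duration = D_Mac / (1 + y) = 4.11119 / 1.0795 = 3.80842 years.

3.808 years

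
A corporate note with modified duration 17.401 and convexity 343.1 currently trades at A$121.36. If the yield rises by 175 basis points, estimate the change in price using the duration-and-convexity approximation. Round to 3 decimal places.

-A$30.580

Duration effect: -D_mod·Δy = -17.401 × (+0.0175) = -0.3045175
Convexity effect: ½·C·(Δy)² = 0.5 × 343.1 × (0.0175)² = +0.0525371875
ΔP/P ≈ -0.3045175 + 0.0525371875 = -0.2519803125
ΔP ≈ 121.36 × (-0.2519803125) = -30.580330725.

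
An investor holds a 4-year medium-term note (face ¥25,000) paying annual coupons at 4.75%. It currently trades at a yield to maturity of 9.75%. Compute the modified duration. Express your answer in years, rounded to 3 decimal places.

3.379 years

Periodic yield y = 0.0975. First find Macaulay duration:
  t   CF        PV=CF/(1+0.0975)^t    t·PV
  1     1,187.50     1,082.0046     1,082.0046
  2     1,187.50       985.8811     1,971.7623
  3     1,187.50       898.2972     2,694.8915
  4    26,187.50    18,049.9467    72,199.7869
  Σ                 21,016.1296    77,948.4453
P = 21,016.1296; Macaulay duration = 77,948.4453 / 21,016.1296 = 3.70898 years.
Modified duration = D_Mac / (1 + y) = 3.70898 / 1.0975 = 3.37948 years.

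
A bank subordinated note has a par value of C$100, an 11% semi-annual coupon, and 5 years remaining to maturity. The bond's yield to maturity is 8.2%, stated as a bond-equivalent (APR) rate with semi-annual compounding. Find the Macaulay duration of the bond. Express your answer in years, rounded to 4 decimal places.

4.0367 years

Periodic yield y = 0.041. Discount each cash flow and weight by its period:
  t   CF        PV=CF/(1+0.041)^t    t·PV
  1         5.50         5.2834         5.2834
  2         5.50         5.0753        10.1506
  3         5.50         4.8754        14.6262
  4         5.50         4.6834        18.7335
  5         5.50         4.4989        22.4946
  6         5.50         4.3217        25.9304
  7         5.50         4.1515        29.0607
  8         5.50         3.9880        31.9041
  9         5.50         3.8309        34.4785
  10      105.50        70.5903       705.9032
  Σ                    111.2989       898.5653
Price P = Σ PV = 111.2989.
Macaulay duration = Σ(t·PV) / P = 898.5653 / 111.2989 = 8.07344 half-year periods.
In years: 8.07344 / 2 = 4.03672 years.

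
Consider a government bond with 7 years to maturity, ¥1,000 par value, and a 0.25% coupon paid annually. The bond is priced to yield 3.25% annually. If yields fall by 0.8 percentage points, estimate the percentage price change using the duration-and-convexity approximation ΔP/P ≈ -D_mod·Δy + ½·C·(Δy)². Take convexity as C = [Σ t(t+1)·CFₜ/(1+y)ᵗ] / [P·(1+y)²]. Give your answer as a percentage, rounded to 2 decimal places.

+5.54%

With y = 0.0325:
  t   CF        PV=CF/(1+0.0325)^t    t·PV        t(t+1)·PV
  1         2.50         2.4213         2.4213           4.8426
  2         2.50         2.3451         4.6902          14.0706
  3         2.50         2.2713         6.8138          27.2553
  4         2.50         2.1998         8.7991          43.9957
  5         2.50         2.1305        10.6527          63.9162
  6         2.50         2.0635        12.3809          86.6660
  7     1,002.50       801.4085     5,609.8597      44,878.8775
  Σ                    814.8400     5,655.6177      45,119.6239
P = 814.8400; D_Mac = 6.94077 yrs; D_mod = 6.72230 yrs; C = 51.94132.
Duration effect: -6.72230 × (-0.008) = +0.053778
Convexity effect: 0.5 × 51.94132 × (-0.008)² = +0.0016621
ΔP/P ≈ +0.053778 + 0.0016621 = +0.055440 = +5.5440%.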